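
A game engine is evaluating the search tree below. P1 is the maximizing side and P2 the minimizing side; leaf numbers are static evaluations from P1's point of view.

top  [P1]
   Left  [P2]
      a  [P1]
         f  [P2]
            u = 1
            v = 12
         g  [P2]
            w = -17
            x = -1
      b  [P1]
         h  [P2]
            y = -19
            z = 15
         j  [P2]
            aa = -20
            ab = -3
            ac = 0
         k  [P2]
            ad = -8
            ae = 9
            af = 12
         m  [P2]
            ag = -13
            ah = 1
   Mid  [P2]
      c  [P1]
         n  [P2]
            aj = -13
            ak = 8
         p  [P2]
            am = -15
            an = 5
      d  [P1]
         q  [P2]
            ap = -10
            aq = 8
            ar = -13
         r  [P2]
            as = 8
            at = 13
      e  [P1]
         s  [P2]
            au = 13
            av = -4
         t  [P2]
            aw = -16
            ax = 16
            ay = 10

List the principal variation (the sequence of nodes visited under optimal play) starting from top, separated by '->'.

f (P2): min(1, 12) = 1
g (P2): min(-17, -1) = -17
a (P1): max(1, -17) = 1
h (P2): min(-19, 15) = -19
j (P2): min(-20, -3, 0) = -20
k (P2): min(-8, 9, 12) = -8
m (P2): min(-13, 1) = -13
b (P1): max(-19, -20, -8, -13) = -8
Left (P2): min(1, -8) = -8
n (P2): min(-13, 8) = -13
p (P2): min(-15, 5) = -15
c (P1): max(-13, -15) = -13
q (P2): min(-10, 8, -13) = -13
r (P2): min(8, 13) = 8
d (P1): max(-13, 8) = 8
s (P2): min(13, -4) = -4
t (P2): min(-16, 16, 10) = -16
e (P1): max(-4, -16) = -4
Mid (P2): min(-13, 8, -4) = -13
top (P1): max(-8, -13) = -8
At top, P1 picks Left (highest: -8).
At Left, P2 picks b (lowest: -8).
At b, P1 picks k (highest: -8).
At k, P2 picks ad (lowest: -8).
Terminal value -8.

top -> Left -> b -> k -> ad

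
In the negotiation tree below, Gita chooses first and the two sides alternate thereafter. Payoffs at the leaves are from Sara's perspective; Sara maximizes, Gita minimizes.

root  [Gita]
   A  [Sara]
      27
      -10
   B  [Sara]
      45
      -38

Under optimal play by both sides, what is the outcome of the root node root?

27

A (Sara): max(27, -10) = 27
B (Sara): max(45, -38) = 45
root (Gita): min(27, 45) = 27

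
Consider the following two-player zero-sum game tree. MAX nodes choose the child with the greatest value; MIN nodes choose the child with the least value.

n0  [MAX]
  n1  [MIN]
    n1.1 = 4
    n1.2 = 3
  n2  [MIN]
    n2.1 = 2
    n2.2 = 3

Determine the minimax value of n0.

3

n1 (MIN): min(4, 3) = 3
n2 (MIN): min(2, 3) = 2
n0 (MAX): max(3, 2) = 3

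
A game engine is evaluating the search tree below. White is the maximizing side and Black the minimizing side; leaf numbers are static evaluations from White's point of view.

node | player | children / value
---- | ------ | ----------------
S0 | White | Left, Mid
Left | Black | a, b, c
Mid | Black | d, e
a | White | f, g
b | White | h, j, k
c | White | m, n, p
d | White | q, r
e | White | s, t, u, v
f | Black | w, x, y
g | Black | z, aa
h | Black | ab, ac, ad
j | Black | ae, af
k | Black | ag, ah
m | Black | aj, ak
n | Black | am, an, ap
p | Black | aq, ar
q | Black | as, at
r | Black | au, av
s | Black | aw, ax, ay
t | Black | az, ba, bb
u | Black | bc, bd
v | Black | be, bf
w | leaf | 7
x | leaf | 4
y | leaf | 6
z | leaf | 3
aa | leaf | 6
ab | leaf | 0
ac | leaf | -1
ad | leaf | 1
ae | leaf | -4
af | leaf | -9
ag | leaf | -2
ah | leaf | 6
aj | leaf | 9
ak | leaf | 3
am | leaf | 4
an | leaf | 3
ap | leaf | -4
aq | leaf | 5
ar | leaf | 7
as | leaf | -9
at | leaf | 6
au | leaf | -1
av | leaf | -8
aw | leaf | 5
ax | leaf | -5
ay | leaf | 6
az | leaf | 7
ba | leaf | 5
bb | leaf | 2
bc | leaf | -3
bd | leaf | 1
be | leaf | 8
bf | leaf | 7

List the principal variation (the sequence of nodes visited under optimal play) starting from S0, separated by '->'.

S0 -> Left -> b -> h -> ac

f (Black): min(7, 4, 6) = 4
g (Black): min(3, 6) = 3
a (White): max(4, 3) = 4
h (Black): min(0, -1, 1) = -1
j (Black): min(-4, -9) = -9
k (Black): min(-2, 6) = -2
b (White): max(-1, -9, -2) = -1
m (Black): min(9, 3) = 3
n (Black): min(4, 3, -4) = -4
p (Black): min(5, 7) = 5
c (White): max(3, -4, 5) = 5
Left (Black): min(4, -1, 5) = -1
q (Black): min(-9, 6) = -9
r (Black): min(-1, -8) = -8
d (White): max(-9, -8) = -8
s (Black): min(5, -5, 6) = -5
t (Black): min(7, 5, 2) = 2
u (Black): min(-3, 1) = -3
v (Black): min(8, 7) = 7
e (White): max(-5, 2, -3, 7) = 7
Mid (Black): min(-8, 7) = -8
S0 (White): max(-1, -8) = -1
At S0, White picks Left (highest: -1).
At Left, Black picks b (lowest: -1).
At b, White picks h (highest: -1).
At h, Black picks ac (lowest: -1).
Terminal value -1.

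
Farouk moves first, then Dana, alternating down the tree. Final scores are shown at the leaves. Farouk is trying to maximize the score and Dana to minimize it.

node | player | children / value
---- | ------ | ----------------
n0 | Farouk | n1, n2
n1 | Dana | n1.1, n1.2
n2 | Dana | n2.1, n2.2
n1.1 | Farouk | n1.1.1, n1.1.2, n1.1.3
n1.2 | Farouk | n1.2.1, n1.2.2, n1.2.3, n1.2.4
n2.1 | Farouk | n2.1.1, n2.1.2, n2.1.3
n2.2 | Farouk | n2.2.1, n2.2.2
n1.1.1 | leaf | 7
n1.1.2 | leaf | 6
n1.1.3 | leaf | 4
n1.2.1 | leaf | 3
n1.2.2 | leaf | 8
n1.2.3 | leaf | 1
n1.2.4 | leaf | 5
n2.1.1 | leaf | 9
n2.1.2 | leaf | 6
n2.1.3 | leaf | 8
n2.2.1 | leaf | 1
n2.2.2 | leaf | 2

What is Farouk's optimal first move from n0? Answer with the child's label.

n1

n1.1 (Farouk): max(7, 6, 4) = 7
n1.2 (Farouk): max(3, 8, 1, 5) = 8
n1 (Dana): min(7, 8) = 7
n2.1 (Farouk): max(9, 6, 8) = 9
n2.2 (Farouk): max(1, 2) = 2
n2 (Dana): min(9, 2) = 2
n0 (Farouk): max(7, 2) = 7
Farouk at n0 wants the highest of {n1=7, n2=2}, so chooses n1.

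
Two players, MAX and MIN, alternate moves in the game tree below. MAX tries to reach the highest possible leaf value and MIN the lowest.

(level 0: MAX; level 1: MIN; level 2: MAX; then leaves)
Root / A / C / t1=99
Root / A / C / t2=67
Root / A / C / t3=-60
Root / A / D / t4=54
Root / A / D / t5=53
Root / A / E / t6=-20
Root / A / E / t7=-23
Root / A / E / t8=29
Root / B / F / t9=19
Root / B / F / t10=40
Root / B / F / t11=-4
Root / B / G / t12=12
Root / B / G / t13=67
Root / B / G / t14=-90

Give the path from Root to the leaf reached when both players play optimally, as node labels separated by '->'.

C (MAX): max(99, 67, -60) = 99
D (MAX): max(54, 53) = 54
E (MAX): max(-20, -23, 29) = 29
A (MIN): min(99, 54, 29) = 29
F (MAX): max(19, 40, -4) = 40
G (MAX): max(12, 67, -90) = 67
B (MIN): min(40, 67) = 40
Root (MAX): max(29, 40) = 40
At Root, MAX picks B (highest: 40).
At B, MIN picks F (lowest: 40).
At F, MAX picks t10 (highest: 40).
Terminal value 40.

Root -> B -> F -> t10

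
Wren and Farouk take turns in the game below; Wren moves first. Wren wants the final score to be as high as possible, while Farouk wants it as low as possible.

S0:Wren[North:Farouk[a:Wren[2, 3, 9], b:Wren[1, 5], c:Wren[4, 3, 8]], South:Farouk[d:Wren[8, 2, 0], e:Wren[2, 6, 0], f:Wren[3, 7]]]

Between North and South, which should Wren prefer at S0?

a (Wren): max(2, 3, 9) = 9
b (Wren): max(1, 5) = 5
c (Wren): max(4, 3, 8) = 8
North (Farouk): min(9, 5, 8) = 5
d (Wren): max(8, 2, 0) = 8
e (Wren): max(2, 6, 0) = 6
f (Wren): max(3, 7) = 7
South (Farouk): min(8, 6, 7) = 6
Wren prefers the higher value; North=5, South=6. South is better since 6 > 5.

South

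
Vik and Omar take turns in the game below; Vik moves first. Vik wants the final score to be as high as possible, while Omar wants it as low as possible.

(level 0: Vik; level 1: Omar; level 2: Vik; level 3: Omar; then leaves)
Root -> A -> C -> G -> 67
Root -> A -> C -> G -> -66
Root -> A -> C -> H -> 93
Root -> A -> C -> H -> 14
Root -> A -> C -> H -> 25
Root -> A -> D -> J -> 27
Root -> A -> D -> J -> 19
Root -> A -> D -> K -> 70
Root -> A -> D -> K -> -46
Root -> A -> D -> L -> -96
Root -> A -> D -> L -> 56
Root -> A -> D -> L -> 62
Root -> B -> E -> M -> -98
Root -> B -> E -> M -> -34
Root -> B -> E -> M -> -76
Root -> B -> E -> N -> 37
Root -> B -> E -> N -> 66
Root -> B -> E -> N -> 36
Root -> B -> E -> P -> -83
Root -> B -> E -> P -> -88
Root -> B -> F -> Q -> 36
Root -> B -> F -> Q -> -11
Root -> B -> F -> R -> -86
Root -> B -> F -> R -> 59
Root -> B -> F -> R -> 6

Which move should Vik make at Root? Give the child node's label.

A

G (Omar): min(67, -66) = -66
H (Omar): min(93, 14, 25) = 14
C (Vik): max(-66, 14) = 14
J (Omar): min(27, 19) = 19
K (Omar): min(70, -46) = -46
L (Omar): min(-96, 56, 62) = -96
D (Vik): max(19, -46, -96) = 19
A (Omar): min(14, 19) = 14
M (Omar): min(-98, -34, -76) = -98
N (Omar): min(37, 66, 36) = 36
P (Omar): min(-83, -88) = -88
E (Vik): max(-98, 36, -88) = 36
Q (Omar): min(36, -11) = -11
R (Omar): min(-86, 59, 6) = -86
F (Vik): max(-11, -86) = -11
B (Omar): min(36, -11) = -11
Root (Vik): max(14, -11) = 14
Vik at Root wants the highest of {A=14, B=-11}, so chooses A.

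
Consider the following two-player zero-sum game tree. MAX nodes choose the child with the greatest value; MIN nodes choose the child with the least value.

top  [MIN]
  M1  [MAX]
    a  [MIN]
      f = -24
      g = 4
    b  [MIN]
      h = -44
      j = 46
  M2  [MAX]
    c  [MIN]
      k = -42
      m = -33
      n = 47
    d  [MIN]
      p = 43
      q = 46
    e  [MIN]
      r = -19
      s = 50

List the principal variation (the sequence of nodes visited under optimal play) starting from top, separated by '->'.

a (MIN): min(-24, 4) = -24
b (MIN): min(-44, 46) = -44
M1 (MAX): max(-24, -44) = -24
c (MIN): min(-42, -33, 47) = -42
d (MIN): min(43, 46) = 43
e (MIN): min(-19, 50) = -19
M2 (MAX): max(-42, 43, -19) = 43
top (MIN): min(-24, 43) = -24
At top, MIN picks M1 (lowest: -24).
At M1, MAX picks a (highest: -24).
At a, MIN picks f (lowest: -24).
Terminal value -24.

top -> M1 -> a -> f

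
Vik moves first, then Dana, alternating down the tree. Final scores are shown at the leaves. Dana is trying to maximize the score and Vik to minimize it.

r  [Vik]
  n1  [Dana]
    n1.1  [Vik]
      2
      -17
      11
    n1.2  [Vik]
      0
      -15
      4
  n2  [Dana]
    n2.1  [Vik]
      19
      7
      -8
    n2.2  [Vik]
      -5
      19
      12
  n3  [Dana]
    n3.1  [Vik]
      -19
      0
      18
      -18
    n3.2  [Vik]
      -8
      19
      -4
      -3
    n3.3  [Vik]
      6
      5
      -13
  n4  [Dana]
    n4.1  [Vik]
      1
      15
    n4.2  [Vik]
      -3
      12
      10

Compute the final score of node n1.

-15

n1.1 (Vik): min(2, -17, 11) = -17
n1.2 (Vik): min(0, -15, 4) = -15
n1 (Dana): max(-17, -15) = -15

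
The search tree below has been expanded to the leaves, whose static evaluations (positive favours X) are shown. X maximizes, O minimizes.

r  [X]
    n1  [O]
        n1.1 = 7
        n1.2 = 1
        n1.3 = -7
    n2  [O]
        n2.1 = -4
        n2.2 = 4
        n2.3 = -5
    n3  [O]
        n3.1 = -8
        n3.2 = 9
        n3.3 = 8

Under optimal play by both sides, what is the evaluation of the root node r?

n1 (O): min(7, 1, -7) = -7
n2 (O): min(-4, 4, -5) = -5
n3 (O): min(-8, 9, 8) = -8
r (X): max(-7, -5, -8) = -5

-5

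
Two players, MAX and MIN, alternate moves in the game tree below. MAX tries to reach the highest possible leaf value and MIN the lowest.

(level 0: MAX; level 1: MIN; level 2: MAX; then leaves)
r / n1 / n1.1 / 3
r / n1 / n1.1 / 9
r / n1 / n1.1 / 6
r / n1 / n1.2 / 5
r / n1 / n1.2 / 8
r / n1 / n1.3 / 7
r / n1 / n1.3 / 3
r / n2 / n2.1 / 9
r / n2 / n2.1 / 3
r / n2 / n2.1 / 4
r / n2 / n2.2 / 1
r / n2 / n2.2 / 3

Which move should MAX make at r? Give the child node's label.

n1.1 (MAX): max(3, 9, 6) = 9
n1.2 (MAX): max(5, 8) = 8
n1.3 (MAX): max(7, 3) = 7
n1 (MIN): min(9, 8, 7) = 7
n2.1 (MAX): max(9, 3, 4) = 9
n2.2 (MAX): max(1, 3) = 3
n2 (MIN): min(9, 3) = 3
r (MAX): max(7, 3) = 7
MAX at r wants the highest of {n1=7, n2=3}, so chooses n1.

n1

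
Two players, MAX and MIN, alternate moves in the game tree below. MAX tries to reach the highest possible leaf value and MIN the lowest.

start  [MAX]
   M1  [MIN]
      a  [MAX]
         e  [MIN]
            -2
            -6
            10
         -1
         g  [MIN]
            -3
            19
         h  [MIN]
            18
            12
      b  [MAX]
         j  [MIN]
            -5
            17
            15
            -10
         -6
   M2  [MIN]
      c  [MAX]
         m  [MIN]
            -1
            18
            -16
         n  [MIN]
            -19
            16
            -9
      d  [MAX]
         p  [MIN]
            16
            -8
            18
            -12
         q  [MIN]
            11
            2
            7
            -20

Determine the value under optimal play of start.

-6

e (MIN): min(-2, -6, 10) = -6
g (MIN): min(-3, 19) = -3
h (MIN): min(18, 12) = 12
a (MAX): max(-6, -1, -3, 12) = 12
j (MIN): min(-5, 17, 15, -10) = -10
b (MAX): max(-10, -6) = -6
M1 (MIN): min(12, -6) = -6
m (MIN): min(-1, 18, -16) = -16
n (MIN): min(-19, 16, -9) = -19
c (MAX): max(-16, -19) = -16
p (MIN): min(16, -8, 18, -12) = -12
q (MIN): min(11, 2, 7, -20) = -20
d (MAX): max(-12, -20) = -12
M2 (MIN): min(-16, -12) = -16
start (MAX): max(-6, -16) = -6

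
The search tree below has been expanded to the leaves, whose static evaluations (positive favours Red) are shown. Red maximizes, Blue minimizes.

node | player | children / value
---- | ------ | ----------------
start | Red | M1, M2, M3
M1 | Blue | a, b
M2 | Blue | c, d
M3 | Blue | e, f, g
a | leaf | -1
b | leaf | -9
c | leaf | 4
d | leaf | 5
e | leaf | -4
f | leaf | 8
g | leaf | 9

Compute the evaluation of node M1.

M1 (Blue): min(-1, -9) = -9

-9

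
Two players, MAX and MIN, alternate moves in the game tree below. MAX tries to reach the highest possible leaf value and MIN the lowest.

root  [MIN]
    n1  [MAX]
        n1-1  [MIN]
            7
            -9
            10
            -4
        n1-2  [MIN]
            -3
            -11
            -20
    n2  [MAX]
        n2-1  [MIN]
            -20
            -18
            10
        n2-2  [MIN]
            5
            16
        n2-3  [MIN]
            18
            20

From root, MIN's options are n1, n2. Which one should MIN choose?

n1-1 (MIN): min(7, -9, 10, -4) = -9
n1-2 (MIN): min(-3, -11, -20) = -20
n1 (MAX): max(-9, -20) = -9
n2-1 (MIN): min(-20, -18, 10) = -20
n2-2 (MIN): min(5, 16) = 5
n2-3 (MIN): min(18, 20) = 18
n2 (MAX): max(-20, 5, 18) = 18
root (MIN): min(-9, 18) = -9
MIN at root wants the lowest of {n1=-9, n2=18}, so chooses n1.

n1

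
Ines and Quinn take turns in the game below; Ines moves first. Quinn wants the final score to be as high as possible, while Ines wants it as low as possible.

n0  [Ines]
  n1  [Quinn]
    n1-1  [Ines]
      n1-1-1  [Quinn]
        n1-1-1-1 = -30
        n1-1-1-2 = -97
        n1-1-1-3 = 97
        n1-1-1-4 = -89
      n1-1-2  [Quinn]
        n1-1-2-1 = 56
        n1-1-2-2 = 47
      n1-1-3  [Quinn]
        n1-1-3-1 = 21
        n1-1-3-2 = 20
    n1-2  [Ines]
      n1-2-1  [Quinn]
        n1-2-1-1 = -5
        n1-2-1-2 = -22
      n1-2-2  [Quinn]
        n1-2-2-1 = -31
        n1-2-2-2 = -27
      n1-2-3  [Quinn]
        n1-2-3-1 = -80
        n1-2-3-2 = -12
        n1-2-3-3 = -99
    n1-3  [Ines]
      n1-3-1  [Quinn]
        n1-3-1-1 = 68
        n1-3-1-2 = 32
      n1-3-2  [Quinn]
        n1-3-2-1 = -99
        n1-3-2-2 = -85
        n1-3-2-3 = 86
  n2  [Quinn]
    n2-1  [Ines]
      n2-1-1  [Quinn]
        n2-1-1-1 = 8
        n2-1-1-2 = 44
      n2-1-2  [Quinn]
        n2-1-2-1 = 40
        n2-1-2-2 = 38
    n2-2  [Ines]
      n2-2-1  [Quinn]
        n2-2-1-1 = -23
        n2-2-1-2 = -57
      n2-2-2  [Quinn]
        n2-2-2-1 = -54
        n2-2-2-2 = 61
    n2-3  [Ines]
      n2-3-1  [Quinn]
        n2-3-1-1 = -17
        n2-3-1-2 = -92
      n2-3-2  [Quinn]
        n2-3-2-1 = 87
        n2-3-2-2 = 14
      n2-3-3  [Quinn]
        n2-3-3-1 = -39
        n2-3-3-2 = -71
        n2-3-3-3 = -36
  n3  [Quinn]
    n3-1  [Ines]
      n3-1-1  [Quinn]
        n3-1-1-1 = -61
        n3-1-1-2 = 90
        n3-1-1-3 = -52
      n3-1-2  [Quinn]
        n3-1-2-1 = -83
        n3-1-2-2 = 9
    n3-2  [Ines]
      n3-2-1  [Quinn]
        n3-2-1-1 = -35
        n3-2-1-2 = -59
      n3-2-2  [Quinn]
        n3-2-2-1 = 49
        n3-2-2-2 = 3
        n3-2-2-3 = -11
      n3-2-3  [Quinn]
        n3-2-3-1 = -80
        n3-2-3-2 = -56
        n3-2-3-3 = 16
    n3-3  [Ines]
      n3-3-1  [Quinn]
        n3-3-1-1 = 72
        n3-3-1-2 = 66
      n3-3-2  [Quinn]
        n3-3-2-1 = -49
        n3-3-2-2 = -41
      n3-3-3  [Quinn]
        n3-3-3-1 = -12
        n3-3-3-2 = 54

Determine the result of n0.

9

n1-1-1 (Quinn): max(-30, -97, 97, -89) = 97
n1-1-2 (Quinn): max(56, 47) = 56
n1-1-3 (Quinn): max(21, 20) = 21
n1-1 (Ines): min(97, 56, 21) = 21
n1-2-1 (Quinn): max(-5, -22) = -5
n1-2-2 (Quinn): max(-31, -27) = -27
n1-2-3 (Quinn): max(-80, -12, -99) = -12
n1-2 (Ines): min(-5, -27, -12) = -27
n1-3-1 (Quinn): max(68, 32) = 68
n1-3-2 (Quinn): max(-99, -85, 86) = 86
n1-3 (Ines): min(68, 86) = 68
n1 (Quinn): max(21, -27, 68) = 68
n2-1-1 (Quinn): max(8, 44) = 44
n2-1-2 (Quinn): max(40, 38) = 40
n2-1 (Ines): min(44, 40) = 40
n2-2-1 (Quinn): max(-23, -57) = -23
n2-2-2 (Quinn): max(-54, 61) = 61
n2-2 (Ines): min(-23, 61) = -23
n2-3-1 (Quinn): max(-17, -92) = -17
n2-3-2 (Quinn): max(87, 14) = 87
n2-3-3 (Quinn): max(-39, -71, -36) = -36
n2-3 (Ines): min(-17, 87, -36) = -36
n2 (Quinn): max(40, -23, -36) = 40
n3-1-1 (Quinn): max(-61, 90, -52) = 90
n3-1-2 (Quinn): max(-83, 9) = 9
n3-1 (Ines): min(90, 9) = 9
n3-2-1 (Quinn): max(-35, -59) = -35
n3-2-2 (Quinn): max(49, 3, -11) = 49
n3-2-3 (Quinn): max(-80, -56, 16) = 16
n3-2 (Ines): min(-35, 49, 16) = -35
n3-3-1 (Quinn): max(72, 66) = 72
n3-3-2 (Quinn): max(-49, -41) = -41
n3-3-3 (Quinn): max(-12, 54) = 54
n3-3 (Ines): min(72, -41, 54) = -41
n3 (Quinn): max(9, -35, -41) = 9
n0 (Ines): min(68, 40, 9) = 9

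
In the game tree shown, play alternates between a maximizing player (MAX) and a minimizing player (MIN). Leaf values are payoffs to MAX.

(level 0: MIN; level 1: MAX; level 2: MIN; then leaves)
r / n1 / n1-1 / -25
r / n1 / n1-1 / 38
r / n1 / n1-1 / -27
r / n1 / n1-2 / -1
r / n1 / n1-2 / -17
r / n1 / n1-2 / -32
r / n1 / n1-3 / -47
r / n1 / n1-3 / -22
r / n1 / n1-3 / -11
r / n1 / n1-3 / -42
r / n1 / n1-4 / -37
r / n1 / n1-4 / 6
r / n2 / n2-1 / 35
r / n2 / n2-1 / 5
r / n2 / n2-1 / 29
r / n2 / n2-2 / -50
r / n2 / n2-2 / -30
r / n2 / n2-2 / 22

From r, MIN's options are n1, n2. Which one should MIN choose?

n1

n1-1 (MIN): min(-25, 38, -27) = -27
n1-2 (MIN): min(-1, -17, -32) = -32
n1-3 (MIN): min(-47, -22, -11, -42) = -47
n1-4 (MIN): min(-37, 6) = -37
n1 (MAX): max(-27, -32, -47, -37) = -27
n2-1 (MIN): min(35, 5, 29) = 5
n2-2 (MIN): min(-50, -30, 22) = -50
n2 (MAX): max(5, -50) = 5
r (MIN): min(-27, 5) = -27
MIN at r wants the lowest of {n1=-27, n2=5}, so chooses n1.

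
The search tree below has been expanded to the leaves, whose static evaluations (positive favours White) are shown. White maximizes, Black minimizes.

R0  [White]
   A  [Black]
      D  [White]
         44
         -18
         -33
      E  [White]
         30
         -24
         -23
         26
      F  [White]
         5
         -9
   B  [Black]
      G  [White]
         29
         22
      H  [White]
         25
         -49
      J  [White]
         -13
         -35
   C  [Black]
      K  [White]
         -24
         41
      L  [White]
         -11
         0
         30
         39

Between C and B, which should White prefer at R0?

C

K (White): max(-24, 41) = 41
L (White): max(-11, 0, 30, 39) = 39
C (Black): min(41, 39) = 39
G (White): max(29, 22) = 29
H (White): max(25, -49) = 25
J (White): max(-13, -35) = -13
B (Black): min(29, 25, -13) = -13
White prefers the higher value; C=39, B=-13. C is better since 39 > -13.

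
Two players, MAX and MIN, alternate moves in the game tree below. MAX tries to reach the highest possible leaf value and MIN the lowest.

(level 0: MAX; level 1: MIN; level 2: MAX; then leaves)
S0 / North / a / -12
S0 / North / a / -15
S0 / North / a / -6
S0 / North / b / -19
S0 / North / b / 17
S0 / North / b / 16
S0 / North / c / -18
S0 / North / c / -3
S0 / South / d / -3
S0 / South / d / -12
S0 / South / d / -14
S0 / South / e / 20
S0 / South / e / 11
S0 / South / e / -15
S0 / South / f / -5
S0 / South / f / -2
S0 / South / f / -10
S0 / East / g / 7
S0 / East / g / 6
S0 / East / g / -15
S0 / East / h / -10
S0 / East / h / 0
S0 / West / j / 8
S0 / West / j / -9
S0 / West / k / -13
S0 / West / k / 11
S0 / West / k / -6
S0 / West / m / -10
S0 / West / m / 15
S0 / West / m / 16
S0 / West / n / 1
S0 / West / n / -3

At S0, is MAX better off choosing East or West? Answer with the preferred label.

g (MAX): max(7, 6, -15) = 7
h (MAX): max(-10, 0) = 0
East (MIN): min(7, 0) = 0
j (MAX): max(8, -9) = 8
k (MAX): max(-13, 11, -6) = 11
m (MAX): max(-10, 15, 16) = 16
n (MAX): max(1, -3) = 1
West (MIN): min(8, 11, 16, 1) = 1
MAX prefers the higher value; East=0, West=1. West is better since 1 > 0.

West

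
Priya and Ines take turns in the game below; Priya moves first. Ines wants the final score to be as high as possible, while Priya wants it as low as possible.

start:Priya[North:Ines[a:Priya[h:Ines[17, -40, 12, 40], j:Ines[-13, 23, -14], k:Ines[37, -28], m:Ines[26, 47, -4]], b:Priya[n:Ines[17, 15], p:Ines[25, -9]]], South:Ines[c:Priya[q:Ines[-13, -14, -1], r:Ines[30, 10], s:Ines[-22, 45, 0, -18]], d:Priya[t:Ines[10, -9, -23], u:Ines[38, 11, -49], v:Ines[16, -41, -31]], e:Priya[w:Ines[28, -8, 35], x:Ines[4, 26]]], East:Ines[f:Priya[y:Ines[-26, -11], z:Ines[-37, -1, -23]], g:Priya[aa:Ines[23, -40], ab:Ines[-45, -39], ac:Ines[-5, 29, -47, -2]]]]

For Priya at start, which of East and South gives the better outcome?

y (Ines): max(-26, -11) = -11
z (Ines): max(-37, -1, -23) = -1
f (Priya): min(-11, -1) = -11
aa (Ines): max(23, -40) = 23
ab (Ines): max(-45, -39) = -39
ac (Ines): max(-5, 29, -47, -2) = 29
g (Priya): min(23, -39, 29) = -39
East (Ines): max(-11, -39) = -11
q (Ines): max(-13, -14, -1) = -1
r (Ines): max(30, 10) = 30
s (Ines): max(-22, 45, 0, -18) = 45
c (Priya): min(-1, 30, 45) = -1
t (Ines): max(10, -9, -23) = 10
u (Ines): max(38, 11, -49) = 38
v (Ines): max(16, -41, -31) = 16
d (Priya): min(10, 38, 16) = 10
w (Ines): max(28, -8, 35) = 35
x (Ines): max(4, 26) = 26
e (Priya): min(35, 26) = 26
South (Ines): max(-1, 10, 26) = 26
Priya prefers the lower value; East=-11, South=26. East is better since -11 < 26.

East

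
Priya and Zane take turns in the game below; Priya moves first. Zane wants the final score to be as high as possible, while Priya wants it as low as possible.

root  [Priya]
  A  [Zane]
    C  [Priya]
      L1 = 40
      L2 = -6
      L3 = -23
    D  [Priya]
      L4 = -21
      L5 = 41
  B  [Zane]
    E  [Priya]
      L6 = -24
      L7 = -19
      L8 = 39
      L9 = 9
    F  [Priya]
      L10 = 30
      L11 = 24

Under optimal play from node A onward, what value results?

C (Priya): min(40, -6, -23) = -23
D (Priya): min(-21, 41) = -21
A (Zane): max(-23, -21) = -21

-21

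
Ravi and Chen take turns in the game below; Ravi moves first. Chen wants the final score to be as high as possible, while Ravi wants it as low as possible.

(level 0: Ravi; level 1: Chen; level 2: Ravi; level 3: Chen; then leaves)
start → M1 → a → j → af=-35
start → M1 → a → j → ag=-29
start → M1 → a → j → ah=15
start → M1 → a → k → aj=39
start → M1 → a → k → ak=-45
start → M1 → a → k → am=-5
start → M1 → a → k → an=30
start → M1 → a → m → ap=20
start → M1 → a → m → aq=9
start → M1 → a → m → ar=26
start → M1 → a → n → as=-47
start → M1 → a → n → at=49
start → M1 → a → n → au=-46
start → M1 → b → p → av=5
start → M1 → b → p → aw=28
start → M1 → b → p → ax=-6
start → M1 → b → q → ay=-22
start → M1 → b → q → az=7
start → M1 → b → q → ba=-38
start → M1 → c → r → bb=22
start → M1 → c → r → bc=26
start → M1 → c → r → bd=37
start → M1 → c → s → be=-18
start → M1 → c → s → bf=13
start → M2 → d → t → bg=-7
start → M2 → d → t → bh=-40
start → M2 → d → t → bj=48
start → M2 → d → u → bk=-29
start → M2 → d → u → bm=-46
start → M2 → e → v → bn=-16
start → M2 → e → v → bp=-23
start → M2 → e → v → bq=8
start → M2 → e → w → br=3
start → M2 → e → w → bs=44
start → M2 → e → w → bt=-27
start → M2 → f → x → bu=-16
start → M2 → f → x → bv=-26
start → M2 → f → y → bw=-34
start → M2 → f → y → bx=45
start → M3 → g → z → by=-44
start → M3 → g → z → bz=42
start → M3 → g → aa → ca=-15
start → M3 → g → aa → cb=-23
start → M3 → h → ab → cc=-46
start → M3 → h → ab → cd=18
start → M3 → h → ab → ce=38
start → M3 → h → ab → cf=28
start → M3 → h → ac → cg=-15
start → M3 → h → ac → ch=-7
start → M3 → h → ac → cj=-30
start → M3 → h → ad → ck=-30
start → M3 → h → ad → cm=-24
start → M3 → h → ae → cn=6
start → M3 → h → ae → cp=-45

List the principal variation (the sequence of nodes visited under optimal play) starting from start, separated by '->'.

j (Chen): max(-35, -29, 15) = 15
k (Chen): max(39, -45, -5, 30) = 39
m (Chen): max(20, 9, 26) = 26
n (Chen): max(-47, 49, -46) = 49
a (Ravi): min(15, 39, 26, 49) = 15
p (Chen): max(5, 28, -6) = 28
q (Chen): max(-22, 7, -38) = 7
b (Ravi): min(28, 7) = 7
r (Chen): max(22, 26, 37) = 37
s (Chen): max(-18, 13) = 13
c (Ravi): min(37, 13) = 13
M1 (Chen): max(15, 7, 13) = 15
t (Chen): max(-7, -40, 48) = 48
u (Chen): max(-29, -46) = -29
d (Ravi): min(48, -29) = -29
v (Chen): max(-16, -23, 8) = 8
w (Chen): max(3, 44, -27) = 44
e (Ravi): min(8, 44) = 8
x (Chen): max(-16, -26) = -16
y (Chen): max(-34, 45) = 45
f (Ravi): min(-16, 45) = -16
M2 (Chen): max(-29, 8, -16) = 8
z (Chen): max(-44, 42) = 42
aa (Chen): max(-15, -23) = -15
g (Ravi): min(42, -15) = -15
ab (Chen): max(-46, 18, 38, 28) = 38
ac (Chen): max(-15, -7, -30) = -7
ad (Chen): max(-30, -24) = -24
ae (Chen): max(6, -45) = 6
h (Ravi): min(38, -7, -24, 6) = -24
M3 (Chen): max(-15, -24) = -15
start (Ravi): min(15, 8, -15) = -15
At start, Ravi picks M3 (lowest: -15).
At M3, Chen picks g (highest: -15).
At g, Ravi picks aa (lowest: -15).
At aa, Chen picks ca (highest: -15).
Terminal value -15.

start -> M3 -> g -> aa -> ca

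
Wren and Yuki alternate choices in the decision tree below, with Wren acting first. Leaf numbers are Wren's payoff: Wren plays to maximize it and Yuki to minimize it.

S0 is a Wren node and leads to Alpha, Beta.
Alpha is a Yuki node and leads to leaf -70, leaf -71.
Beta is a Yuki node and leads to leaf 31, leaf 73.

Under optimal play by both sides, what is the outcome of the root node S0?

31

Alpha (Yuki): min(-70, -71) = -71
Beta (Yuki): min(31, 73) = 31
S0 (Wren): max(-71, 31) = 31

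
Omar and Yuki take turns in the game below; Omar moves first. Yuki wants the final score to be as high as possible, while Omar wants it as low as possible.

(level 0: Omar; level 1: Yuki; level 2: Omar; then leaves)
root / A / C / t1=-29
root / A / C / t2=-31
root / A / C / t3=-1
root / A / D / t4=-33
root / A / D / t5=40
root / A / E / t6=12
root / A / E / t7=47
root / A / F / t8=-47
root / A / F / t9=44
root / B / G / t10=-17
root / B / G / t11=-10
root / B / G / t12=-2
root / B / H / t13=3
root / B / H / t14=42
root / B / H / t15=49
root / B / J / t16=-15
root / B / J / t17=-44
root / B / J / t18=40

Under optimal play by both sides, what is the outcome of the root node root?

3

C (Omar): min(-29, -31, -1) = -31
D (Omar): min(-33, 40) = -33
E (Omar): min(12, 47) = 12
F (Omar): min(-47, 44) = -47
A (Yuki): max(-31, -33, 12, -47) = 12
G (Omar): min(-17, -10, -2) = -17
H (Omar): min(3, 42, 49) = 3
J (Omar): min(-15, -44, 40) = -44
B (Yuki): max(-17, 3, -44) = 3
root (Omar): min(12, 3) = 3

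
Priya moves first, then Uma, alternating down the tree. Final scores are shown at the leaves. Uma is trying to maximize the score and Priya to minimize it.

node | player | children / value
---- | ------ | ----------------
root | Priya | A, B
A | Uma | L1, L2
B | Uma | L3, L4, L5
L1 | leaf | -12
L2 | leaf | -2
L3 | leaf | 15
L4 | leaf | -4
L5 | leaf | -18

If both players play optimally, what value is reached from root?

A (Uma): max(-12, -2) = -2
B (Uma): max(15, -4, -18) = 15
root (Priya): min(-2, 15) = -2

-2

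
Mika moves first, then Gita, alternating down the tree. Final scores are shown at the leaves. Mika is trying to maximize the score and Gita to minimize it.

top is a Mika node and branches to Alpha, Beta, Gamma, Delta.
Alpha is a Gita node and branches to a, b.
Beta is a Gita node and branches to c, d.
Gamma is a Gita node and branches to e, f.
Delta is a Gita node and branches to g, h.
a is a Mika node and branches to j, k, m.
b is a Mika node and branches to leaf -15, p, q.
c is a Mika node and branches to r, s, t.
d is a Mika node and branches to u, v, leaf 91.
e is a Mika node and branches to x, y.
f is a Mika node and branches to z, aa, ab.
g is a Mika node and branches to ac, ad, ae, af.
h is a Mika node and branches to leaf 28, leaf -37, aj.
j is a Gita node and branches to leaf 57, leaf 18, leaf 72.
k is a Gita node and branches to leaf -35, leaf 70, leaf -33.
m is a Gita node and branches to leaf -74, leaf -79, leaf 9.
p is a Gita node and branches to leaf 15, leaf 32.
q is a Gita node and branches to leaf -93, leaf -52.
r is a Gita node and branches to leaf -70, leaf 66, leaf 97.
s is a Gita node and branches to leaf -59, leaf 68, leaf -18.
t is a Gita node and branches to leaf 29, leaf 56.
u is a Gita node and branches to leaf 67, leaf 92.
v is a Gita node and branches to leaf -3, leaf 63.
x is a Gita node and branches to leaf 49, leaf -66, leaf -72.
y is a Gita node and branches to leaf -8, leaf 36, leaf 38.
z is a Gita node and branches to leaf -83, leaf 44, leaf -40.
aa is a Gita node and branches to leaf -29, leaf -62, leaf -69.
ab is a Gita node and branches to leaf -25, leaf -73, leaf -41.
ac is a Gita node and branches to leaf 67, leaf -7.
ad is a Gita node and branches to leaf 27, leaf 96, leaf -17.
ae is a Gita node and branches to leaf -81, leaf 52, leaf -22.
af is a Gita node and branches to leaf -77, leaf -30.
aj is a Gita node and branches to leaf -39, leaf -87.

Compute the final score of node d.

u (Gita): min(67, 92) = 67
v (Gita): min(-3, 63) = -3
d (Mika): max(67, -3, 91) = 91

91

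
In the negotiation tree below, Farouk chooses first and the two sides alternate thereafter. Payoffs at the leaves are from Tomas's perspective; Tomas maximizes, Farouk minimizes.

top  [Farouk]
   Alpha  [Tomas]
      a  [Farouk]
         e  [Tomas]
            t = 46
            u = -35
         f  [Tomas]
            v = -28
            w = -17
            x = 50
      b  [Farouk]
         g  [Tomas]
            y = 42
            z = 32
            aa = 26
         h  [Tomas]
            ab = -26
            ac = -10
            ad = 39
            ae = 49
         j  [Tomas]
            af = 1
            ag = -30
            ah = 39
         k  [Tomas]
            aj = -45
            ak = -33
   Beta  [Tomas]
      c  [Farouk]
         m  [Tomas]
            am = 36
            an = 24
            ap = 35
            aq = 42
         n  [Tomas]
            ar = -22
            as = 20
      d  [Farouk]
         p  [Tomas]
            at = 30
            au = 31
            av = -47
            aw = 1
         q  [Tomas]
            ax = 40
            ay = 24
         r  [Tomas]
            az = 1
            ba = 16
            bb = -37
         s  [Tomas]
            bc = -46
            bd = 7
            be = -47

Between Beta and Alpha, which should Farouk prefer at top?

m (Tomas): max(36, 24, 35, 42) = 42
n (Tomas): max(-22, 20) = 20
c (Farouk): min(42, 20) = 20
p (Tomas): max(30, 31, -47, 1) = 31
q (Tomas): max(40, 24) = 40
r (Tomas): max(1, 16, -37) = 16
s (Tomas): max(-46, 7, -47) = 7
d (Farouk): min(31, 40, 16, 7) = 7
Beta (Tomas): max(20, 7) = 20
e (Tomas): max(46, -35) = 46
f (Tomas): max(-28, -17, 50) = 50
a (Farouk): min(46, 50) = 46
g (Tomas): max(42, 32, 26) = 42
h (Tomas): max(-26, -10, 39, 49) = 49
j (Tomas): max(1, -30, 39) = 39
k (Tomas): max(-45, -33) = -33
b (Farouk): min(42, 49, 39, -33) = -33
Alpha (Tomas): max(46, -33) = 46
Farouk prefers the lower value; Beta=20, Alpha=46. Beta is better since 20 < 46.

Beta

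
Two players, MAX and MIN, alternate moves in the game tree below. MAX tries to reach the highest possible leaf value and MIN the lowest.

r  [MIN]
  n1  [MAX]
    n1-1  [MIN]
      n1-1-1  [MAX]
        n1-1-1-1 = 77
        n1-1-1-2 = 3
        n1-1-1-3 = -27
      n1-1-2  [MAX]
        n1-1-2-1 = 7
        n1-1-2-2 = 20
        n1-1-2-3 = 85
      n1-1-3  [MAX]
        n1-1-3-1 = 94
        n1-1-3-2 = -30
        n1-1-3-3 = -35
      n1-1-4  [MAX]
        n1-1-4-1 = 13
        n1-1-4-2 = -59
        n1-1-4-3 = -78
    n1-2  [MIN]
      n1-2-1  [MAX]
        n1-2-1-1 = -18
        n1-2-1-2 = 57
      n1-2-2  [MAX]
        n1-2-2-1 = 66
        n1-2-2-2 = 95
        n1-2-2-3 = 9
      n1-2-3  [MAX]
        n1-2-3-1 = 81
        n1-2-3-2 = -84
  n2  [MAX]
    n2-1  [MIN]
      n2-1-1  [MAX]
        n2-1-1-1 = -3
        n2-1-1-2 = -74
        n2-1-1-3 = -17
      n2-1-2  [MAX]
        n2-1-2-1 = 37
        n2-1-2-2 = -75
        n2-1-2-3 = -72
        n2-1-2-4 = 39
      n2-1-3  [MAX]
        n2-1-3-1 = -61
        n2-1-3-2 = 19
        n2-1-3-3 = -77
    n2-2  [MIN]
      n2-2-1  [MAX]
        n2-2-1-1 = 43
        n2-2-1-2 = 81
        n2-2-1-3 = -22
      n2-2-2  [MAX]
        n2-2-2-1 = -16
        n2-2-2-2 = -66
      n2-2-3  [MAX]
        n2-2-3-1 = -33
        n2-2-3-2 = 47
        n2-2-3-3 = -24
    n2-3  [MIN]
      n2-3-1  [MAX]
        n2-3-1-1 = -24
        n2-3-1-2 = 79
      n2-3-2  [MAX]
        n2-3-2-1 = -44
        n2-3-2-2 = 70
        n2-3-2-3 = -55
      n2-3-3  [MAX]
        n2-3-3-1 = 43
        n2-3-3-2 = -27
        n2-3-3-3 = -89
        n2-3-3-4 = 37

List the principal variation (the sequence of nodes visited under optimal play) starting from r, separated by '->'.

n1-1-1 (MAX): max(77, 3, -27) = 77
n1-1-2 (MAX): max(7, 20, 85) = 85
n1-1-3 (MAX): max(94, -30, -35) = 94
n1-1-4 (MAX): max(13, -59, -78) = 13
n1-1 (MIN): min(77, 85, 94, 13) = 13
n1-2-1 (MAX): max(-18, 57) = 57
n1-2-2 (MAX): max(66, 95, 9) = 95
n1-2-3 (MAX): max(81, -84) = 81
n1-2 (MIN): min(57, 95, 81) = 57
n1 (MAX): max(13, 57) = 57
n2-1-1 (MAX): max(-3, -74, -17) = -3
n2-1-2 (MAX): max(37, -75, -72, 39) = 39
n2-1-3 (MAX): max(-61, 19, -77) = 19
n2-1 (MIN): min(-3, 39, 19) = -3
n2-2-1 (MAX): max(43, 81, -22) = 81
n2-2-2 (MAX): max(-16, -66) = -16
n2-2-3 (MAX): max(-33, 47, -24) = 47
n2-2 (MIN): min(81, -16, 47) = -16
n2-3-1 (MAX): max(-24, 79) = 79
n2-3-2 (MAX): max(-44, 70, -55) = 70
n2-3-3 (MAX): max(43, -27, -89, 37) = 43
n2-3 (MIN): min(79, 70, 43) = 43
n2 (MAX): max(-3, -16, 43) = 43
r (MIN): min(57, 43) = 43
At r, MIN picks n2 (lowest: 43).
At n2, MAX picks n2-3 (highest: 43).
At n2-3, MIN picks n2-3-3 (lowest: 43).
At n2-3-3, MAX picks n2-3-3-1 (highest: 43).
Terminal value 43.

r -> n2 -> n2-3 -> n2-3-3 -> n2-3-3-1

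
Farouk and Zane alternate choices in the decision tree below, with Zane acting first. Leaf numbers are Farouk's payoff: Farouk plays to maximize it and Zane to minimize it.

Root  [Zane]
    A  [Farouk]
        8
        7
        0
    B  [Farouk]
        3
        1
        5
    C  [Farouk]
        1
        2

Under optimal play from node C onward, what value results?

2

C (Farouk): max(1, 2) = 2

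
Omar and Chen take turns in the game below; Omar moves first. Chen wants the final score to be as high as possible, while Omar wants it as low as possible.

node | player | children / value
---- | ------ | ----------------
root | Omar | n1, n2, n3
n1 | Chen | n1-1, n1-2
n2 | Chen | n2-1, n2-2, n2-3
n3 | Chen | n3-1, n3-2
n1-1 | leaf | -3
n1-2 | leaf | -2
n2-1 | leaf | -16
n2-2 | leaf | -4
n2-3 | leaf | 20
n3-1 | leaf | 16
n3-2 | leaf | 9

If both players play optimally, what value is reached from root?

n1 (Chen): max(-3, -2) = -2
n2 (Chen): max(-16, -4, 20) = 20
n3 (Chen): max(16, 9) = 16
root (Omar): min(-2, 20, 16) = -2

-2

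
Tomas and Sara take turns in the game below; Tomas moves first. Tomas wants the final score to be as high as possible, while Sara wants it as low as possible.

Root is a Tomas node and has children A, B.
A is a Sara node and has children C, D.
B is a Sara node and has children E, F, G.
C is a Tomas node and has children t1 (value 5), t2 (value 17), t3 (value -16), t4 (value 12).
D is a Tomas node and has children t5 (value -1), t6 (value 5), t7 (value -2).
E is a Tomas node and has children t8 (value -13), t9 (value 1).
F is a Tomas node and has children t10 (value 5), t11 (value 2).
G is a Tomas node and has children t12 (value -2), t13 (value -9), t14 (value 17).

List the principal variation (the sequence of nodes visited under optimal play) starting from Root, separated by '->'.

Root -> A -> D -> t6

C (Tomas): max(5, 17, -16, 12) = 17
D (Tomas): max(-1, 5, -2) = 5
A (Sara): min(17, 5) = 5
E (Tomas): max(-13, 1) = 1
F (Tomas): max(5, 2) = 5
G (Tomas): max(-2, -9, 17) = 17
B (Sara): min(1, 5, 17) = 1
Root (Tomas): max(5, 1) = 5
At Root, Tomas picks A (highest: 5).
At A, Sara picks D (lowest: 5).
At D, Tomas picks t6 (highest: 5).
Terminal value 5.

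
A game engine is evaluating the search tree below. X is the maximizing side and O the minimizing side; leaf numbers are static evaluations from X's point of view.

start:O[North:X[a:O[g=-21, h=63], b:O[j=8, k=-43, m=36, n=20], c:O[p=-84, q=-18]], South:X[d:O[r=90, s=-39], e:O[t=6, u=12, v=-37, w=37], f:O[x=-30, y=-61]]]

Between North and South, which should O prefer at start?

South

a (O): min(-21, 63) = -21
b (O): min(8, -43, 36, 20) = -43
c (O): min(-84, -18) = -84
North (X): max(-21, -43, -84) = -21
d (O): min(90, -39) = -39
e (O): min(6, 12, -37, 37) = -37
f (O): min(-30, -61) = -61
South (X): max(-39, -37, -61) = -37
O prefers the lower value; North=-21, South=-37. South is better since -37 < -21.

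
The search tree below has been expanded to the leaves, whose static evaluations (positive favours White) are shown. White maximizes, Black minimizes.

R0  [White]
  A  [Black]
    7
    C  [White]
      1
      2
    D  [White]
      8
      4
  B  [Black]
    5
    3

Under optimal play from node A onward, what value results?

C (White): max(1, 2) = 2
D (White): max(8, 4) = 8
A (Black): min(7, 2, 8) = 2

2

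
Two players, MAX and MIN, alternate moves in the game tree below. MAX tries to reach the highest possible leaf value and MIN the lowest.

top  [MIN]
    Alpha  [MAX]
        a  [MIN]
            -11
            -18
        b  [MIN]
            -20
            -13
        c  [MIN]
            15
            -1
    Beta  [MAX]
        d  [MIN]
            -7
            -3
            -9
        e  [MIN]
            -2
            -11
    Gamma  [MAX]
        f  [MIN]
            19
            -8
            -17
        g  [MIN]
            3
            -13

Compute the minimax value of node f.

-17

f (MIN): min(19, -8, -17) = -17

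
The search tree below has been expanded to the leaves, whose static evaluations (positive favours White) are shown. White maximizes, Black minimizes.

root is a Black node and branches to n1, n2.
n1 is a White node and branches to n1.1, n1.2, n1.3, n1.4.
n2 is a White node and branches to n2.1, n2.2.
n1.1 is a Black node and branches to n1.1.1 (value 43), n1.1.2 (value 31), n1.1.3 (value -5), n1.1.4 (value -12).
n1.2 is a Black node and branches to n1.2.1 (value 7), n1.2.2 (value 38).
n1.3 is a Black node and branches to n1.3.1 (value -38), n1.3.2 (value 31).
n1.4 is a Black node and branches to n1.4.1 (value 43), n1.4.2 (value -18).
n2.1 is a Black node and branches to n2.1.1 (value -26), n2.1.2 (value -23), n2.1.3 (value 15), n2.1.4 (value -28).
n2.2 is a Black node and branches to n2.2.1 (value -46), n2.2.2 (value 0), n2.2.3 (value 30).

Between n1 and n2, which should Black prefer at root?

n2

n1.1 (Black): min(43, 31, -5, -12) = -12
n1.2 (Black): min(7, 38) = 7
n1.3 (Black): min(-38, 31) = -38
n1.4 (Black): min(43, -18) = -18
n1 (White): max(-12, 7, -38, -18) = 7
n2.1 (Black): min(-26, -23, 15, -28) = -28
n2.2 (Black): min(-46, 0, 30) = -46
n2 (White): max(-28, -46) = -28
Black prefers the lower value; n1=7, n2=-28. n2 is better since -28 < 7.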